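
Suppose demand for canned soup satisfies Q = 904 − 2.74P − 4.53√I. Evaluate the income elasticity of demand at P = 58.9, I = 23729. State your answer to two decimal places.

At P = 58.9, I = 23729: Q = 44.803.
Holding P constant, ∂Q/∂I = -4.53/(2√I) = -0.0147038.
η_I = (∂Q/∂I)·(I/Q) = -0.0147038 × (23729/44.803) = -7.79.

-7.79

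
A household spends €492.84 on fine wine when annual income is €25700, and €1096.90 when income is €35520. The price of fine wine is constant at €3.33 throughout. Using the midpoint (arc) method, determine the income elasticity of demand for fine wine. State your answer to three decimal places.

2.369

With a constant price, Q₁ = 492.84/3.33 = 148.000 and Q₂ = 1096.90/3.33 = 329.399 (equivalently, work directly with expenditure since P cancels).
Midpoint %ΔQ = (1096.90 − 492.84)/794.87 = 0.75995; midpoint %ΔI = (35520 − 25700)/30610 = 0.32081.
η = 0.75995 / 0.32081 = 2.369.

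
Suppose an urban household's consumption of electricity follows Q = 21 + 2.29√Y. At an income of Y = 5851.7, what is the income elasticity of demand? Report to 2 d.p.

At Y = 5851.7: Q = 196.177.
dQ/dY = 2.29/(2√Y) = 0.014968 at this income.
η = (dQ/dY)·(Y/Q) = 0.014968 × (5851.7/196.177) = 0.45.

0.45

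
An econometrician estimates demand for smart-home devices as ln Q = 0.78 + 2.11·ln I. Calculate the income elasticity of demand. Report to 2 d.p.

2.11

In a log-linear demand, the coefficient on ln I is the income elasticity.
So η = 2.11.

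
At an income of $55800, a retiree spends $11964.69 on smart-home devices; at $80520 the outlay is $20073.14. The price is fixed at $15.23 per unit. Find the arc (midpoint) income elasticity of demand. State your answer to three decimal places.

1.396

With a constant price, Q₁ = 11964.69/15.23 = 785.600 and Q₂ = 20073.14/15.23 = 1318.000 (equivalently, work directly with expenditure since P cancels).
Midpoint %ΔQ = (20073.14 − 11964.69)/16018.92 = 0.50618; midpoint %ΔI = (80520 − 55800)/68160 = 0.36268.
η = 0.50618 / 0.36268 = 1.396.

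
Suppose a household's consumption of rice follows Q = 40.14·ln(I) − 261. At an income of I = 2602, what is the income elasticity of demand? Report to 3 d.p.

At I = 2602: Q = 54.662.
dQ/dI = 40.14/I = 0.0154266 at this income.
η = (dQ/dI)·(I/Q) = 0.0154266 × (2602/54.662) = 0.734.

0.734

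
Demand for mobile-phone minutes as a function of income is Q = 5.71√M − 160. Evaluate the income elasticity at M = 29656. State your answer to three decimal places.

At M = 29656: Q = 823.314.
dQ/dM = 5.71/(2√M) = 0.0165787 at this income.
η = (dQ/dM)·(M/Q) = 0.0165787 × (29656/823.314) = 0.597.

0.597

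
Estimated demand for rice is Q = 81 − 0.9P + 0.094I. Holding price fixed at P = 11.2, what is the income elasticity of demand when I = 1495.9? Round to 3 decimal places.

At P = 11.2, I = 1495.9: Q = 211.535.
Holding P constant, ∂Q/∂I = 0.094.
η_I = (∂Q/∂I)·(I/Q) = 0.094 × (1495.9/211.535) = 0.665.

0.665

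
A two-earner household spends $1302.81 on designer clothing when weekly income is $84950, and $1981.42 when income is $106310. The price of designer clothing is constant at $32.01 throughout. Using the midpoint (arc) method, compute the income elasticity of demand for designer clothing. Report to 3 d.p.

With a constant price, Q₁ = 1302.81/32.01 = 40.700 and Q₂ = 1981.42/32.01 = 61.900 (equivalently, work directly with expenditure since P cancels).
Midpoint %ΔQ = (1981.42 − 1302.81)/1642.12 = 0.41325; midpoint %ΔI = (106310 − 84950)/95630 = 0.22336.
η = 0.41325 / 0.22336 = 1.850.

1.850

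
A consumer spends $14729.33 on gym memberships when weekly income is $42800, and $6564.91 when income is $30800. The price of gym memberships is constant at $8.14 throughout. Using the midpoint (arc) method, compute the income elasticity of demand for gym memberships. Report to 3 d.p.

2.352

With a constant price, Q₁ = 14729.33/8.14 = 1809.500 and Q₂ = 6564.91/8.14 = 806.500 (equivalently, work directly with expenditure since P cancels).
Midpoint %ΔQ = (6564.91 − 14729.33)/10647.12 = -0.76682; midpoint %ΔI = (30800 − 42800)/36800 = -0.32609.
η = -0.76682 / -0.32609 = 2.352.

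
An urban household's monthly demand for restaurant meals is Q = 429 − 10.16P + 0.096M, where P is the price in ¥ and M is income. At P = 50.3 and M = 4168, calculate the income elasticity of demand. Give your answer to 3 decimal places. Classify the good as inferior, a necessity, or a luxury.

1.258 (luxury)

At P = 50.3, M = 4168: Q = 318.080.
Holding P constant, ∂Q/∂M = 0.096.
η_M = (∂Q/∂M)·(M/Q) = 0.096 × (4168/318.080) = 1.258.
Since η > 1, this is a luxury.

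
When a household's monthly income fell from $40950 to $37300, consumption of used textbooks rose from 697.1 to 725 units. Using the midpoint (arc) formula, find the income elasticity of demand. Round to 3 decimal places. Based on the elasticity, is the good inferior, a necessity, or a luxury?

ΔQ = 725 − 697.1 = 27.9; midpoint Q̄ = (697.1 + 725)/2 = 711.05.
ΔI = 37300 − 40950 = -3650; midpoint Ī = (40950 + 37300)/2 = 39125.
η = (ΔQ/Q̄) ÷ (ΔI/Ī) = (27.9/711.05) ÷ (-3650/39125) = -0.421.
η < 0 ⇒ inferior good.

-0.421 (inferior good)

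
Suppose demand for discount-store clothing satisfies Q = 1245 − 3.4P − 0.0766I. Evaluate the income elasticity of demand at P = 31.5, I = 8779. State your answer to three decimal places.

At P = 31.5, I = 8779: Q = 465.429.
Holding P constant, ∂Q/∂I = −0.0766.
η_I = (∂Q/∂I)·(I/Q) = -0.0766 × (8779/465.429) = -1.445.

-1.445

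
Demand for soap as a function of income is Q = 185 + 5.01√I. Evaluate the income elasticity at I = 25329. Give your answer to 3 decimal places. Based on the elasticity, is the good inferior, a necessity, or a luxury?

At I = 25329: Q = 982.346.
dQ/dI = 5.01/(2√I) = 0.0157398 at this income.
η = (dQ/dI)·(I/Q) = 0.0157398 × (25329/982.346) = 0.406.
Since 0 < η < 1, the good is a necessity.

0.406 (necessity)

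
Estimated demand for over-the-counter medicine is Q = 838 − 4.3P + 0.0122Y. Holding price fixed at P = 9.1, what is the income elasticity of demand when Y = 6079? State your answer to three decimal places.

At P = 9.1, Y = 6079: Q = 873.034.
Holding P constant, ∂Q/∂Y = 0.0122.
η_Y = (∂Q/∂Y)·(Y/Q) = 0.0122 × (6079/873.034) = 0.085.

0.085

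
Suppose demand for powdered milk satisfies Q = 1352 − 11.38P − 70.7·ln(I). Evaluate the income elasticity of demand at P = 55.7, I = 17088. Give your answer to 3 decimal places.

At P = 55.7, I = 17088: Q = 29.082.
Holding P constant, ∂Q/∂I = -70.7/I = -0.00413741.
η_I = (∂Q/∂I)·(I/Q) = -0.00413741 × (17088/29.082) = -2.431.

-2.431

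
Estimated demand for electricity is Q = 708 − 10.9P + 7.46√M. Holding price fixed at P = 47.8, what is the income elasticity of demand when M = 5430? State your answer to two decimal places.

At P = 47.8, M = 5430: Q = 736.696.
Holding P constant, ∂Q/∂M = 7.46/(2√M) = 0.0506185.
η_M = (∂Q/∂M)·(M/Q) = 0.0506185 × (5430/736.696) = 0.37.

0.37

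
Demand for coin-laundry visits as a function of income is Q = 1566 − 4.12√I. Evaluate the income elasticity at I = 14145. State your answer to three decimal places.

At I = 14145: Q = 1075.997.
dQ/dI = -4.12/(2√I) = -0.0173207 at this income.
η = (dQ/dI)·(I/Q) = -0.0173207 × (14145/1075.997) = -0.228.

-0.228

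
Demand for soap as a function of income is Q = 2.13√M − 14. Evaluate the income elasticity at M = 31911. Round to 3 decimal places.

At M = 31911: Q = 366.496.
dQ/dM = 2.13/(2√M) = 0.00596183 at this income.
η = (dQ/dM)·(M/Q) = 0.00596183 × (31911/366.496) = 0.519.

0.519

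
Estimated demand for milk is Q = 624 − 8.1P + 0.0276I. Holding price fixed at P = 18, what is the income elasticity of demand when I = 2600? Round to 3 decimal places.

At P = 18, I = 2600: Q = 549.960.
Holding P constant, ∂Q/∂I = 0.0276.
η_I = (∂Q/∂I)·(I/Q) = 0.0276 × (2600/549.960) = 0.130.

0.130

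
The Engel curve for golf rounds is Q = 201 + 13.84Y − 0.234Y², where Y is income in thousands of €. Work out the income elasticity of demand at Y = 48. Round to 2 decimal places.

-1.27

At Y = 48: Q = 326.1840.
dQ/dY = 13.84 − 0.468Y = -8.62400.
η = (dQ/dY)·(Y/Q) = -8.62400 × (48/326.1840) = -1.27.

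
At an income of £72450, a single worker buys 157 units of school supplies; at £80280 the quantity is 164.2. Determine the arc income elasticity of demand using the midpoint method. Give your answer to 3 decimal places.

0.437

ΔQ = 164.2 − 157 = 7.2; midpoint Q̄ = (157 + 164.2)/2 = 160.6.
ΔI = 80280 − 72450 = 7830; midpoint Ī = (72450 + 80280)/2 = 76365.
η = (ΔQ/Q̄) ÷ (ΔI/Ī) = (7.2/160.6) ÷ (7830/76365) = 0.437.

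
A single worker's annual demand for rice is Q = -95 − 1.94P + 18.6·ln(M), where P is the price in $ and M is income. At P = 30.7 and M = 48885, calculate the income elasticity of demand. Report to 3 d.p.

At P = 30.7, M = 48885: Q = 46.270.
Holding P constant, ∂Q/∂M = 18.6/M = 0.000380485.
η_M = (∂Q/∂M)·(M/Q) = 0.000380485 × (48885/46.270) = 0.402.

0.402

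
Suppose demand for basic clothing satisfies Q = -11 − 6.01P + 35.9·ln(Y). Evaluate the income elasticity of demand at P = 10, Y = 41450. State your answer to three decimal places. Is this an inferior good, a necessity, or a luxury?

0.116 (necessity)

At P = 10, Y = 41450: Q = 310.598.
Holding P constant, ∂Q/∂Y = 35.9/Y = 0.000866104.
η_Y = (∂Q/∂Y)·(Y/Q) = 0.000866104 × (41450/310.598) = 0.116.
Since 0 < η < 1, this is a necessity.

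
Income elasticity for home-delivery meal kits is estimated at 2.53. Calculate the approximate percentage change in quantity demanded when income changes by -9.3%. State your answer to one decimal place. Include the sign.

%ΔQ ≈ η × %ΔI = 2.53 × (-9.3%) = -23.5%.

-23.5%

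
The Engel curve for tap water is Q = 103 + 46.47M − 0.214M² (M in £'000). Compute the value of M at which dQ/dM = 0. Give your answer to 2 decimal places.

dQ/dM = 46.47 − 0.428M.
The good is inferior where dQ/dM < 0. Setting dQ/dM = 0 gives M = 46.47 / 0.428 = 108.57.

108.57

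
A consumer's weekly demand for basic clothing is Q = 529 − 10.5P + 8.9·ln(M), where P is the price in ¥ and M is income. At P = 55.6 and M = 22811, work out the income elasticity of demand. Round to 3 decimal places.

0.258

At P = 55.6, M = 22811: Q = 34.511.
Holding P constant, ∂Q/∂M = 8.9/M = 0.000390163.
η_M = (∂Q/∂M)·(M/Q) = 0.000390163 × (22811/34.511) = 0.258.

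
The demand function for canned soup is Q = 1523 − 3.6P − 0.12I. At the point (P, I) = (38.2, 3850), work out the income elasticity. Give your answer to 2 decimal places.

-0.50

At P = 38.2, I = 3850: Q = 923.480.
Holding P constant, ∂Q/∂I = −0.12.
η_I = (∂Q/∂I)·(I/Q) = -0.12 × (3850/923.480) = -0.50.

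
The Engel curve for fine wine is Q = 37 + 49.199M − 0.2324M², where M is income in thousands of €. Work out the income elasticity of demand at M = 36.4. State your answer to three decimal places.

0.773

At M = 36.4: Q = 1519.9229.
dQ/dM = 49.199 − 0.4648M = 32.28028.
η = (dQ/dM)·(M/Q) = 32.28028 × (36.4/1519.9229) = 0.773.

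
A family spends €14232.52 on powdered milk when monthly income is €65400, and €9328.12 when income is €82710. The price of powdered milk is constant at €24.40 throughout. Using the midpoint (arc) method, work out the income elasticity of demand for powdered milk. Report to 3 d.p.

With a constant price, Q₁ = 14232.52/24.40 = 583.300 and Q₂ = 9328.12/24.40 = 382.300 (equivalently, work directly with expenditure since P cancels).
Midpoint %ΔQ = (9328.12 − 14232.52)/11780.32 = -0.41632; midpoint %ΔI = (82710 − 65400)/74055 = 0.23375.
η = -0.41632 / 0.23375 = -1.781.

-1.781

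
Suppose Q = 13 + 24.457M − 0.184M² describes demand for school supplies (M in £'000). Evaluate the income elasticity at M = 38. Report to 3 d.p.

0.588

At M = 38: Q = 676.6700.
dQ/dM = 24.457 − 0.368M = 10.47300.
η = (dQ/dM)·(M/Q) = 10.47300 × (38/676.6700) = 0.588.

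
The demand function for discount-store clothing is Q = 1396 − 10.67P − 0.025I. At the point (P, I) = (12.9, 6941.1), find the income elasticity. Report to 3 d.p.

-0.160

At P = 12.9, I = 6941.1: Q = 1084.829.
Holding P constant, ∂Q/∂I = −0.025.
η_I = (∂Q/∂I)·(I/Q) = -0.025 × (6941.1/1084.829) = -0.160.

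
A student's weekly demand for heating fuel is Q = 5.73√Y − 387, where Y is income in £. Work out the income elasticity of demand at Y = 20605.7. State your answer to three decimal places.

At Y = 20605.7: Q = 435.523.
dQ/dY = 5.73/(2√Y) = 0.0199586 at this income.
η = (dQ/dY)·(Y/Q) = 0.0199586 × (20605.7/435.523) = 0.944.

0.944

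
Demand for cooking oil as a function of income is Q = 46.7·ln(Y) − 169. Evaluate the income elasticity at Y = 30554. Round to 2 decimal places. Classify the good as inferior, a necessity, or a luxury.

At Y = 30554: Q = 313.283.
dQ/dY = 46.7/Y = 0.00152844 at this income.
η = (dQ/dY)·(Y/Q) = 0.00152844 × (30554/313.283) = 0.15.
Since 0 < η < 1, the good is a necessity.

0.15 (necessity)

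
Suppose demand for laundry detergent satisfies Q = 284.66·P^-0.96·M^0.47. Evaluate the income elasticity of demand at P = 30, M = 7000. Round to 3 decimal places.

For a multiplicative demand Q = A·P^α·M^β, the income elasticity is β everywhere.
Here β = 0.47, so η = 0.470.

0.470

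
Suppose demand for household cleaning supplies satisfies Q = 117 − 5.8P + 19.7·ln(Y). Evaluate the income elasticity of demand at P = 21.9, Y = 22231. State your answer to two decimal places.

At P = 21.9, Y = 22231: Q = 187.162.
Holding P constant, ∂Q/∂Y = 19.7/Y = 0.00088615.
η_Y = (∂Q/∂Y)·(Y/Q) = 0.00088615 × (22231/187.162) = 0.11.

0.11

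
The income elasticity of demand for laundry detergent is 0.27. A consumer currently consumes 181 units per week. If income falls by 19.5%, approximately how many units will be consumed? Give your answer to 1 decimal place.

171.5

%ΔQ ≈ η × %ΔI = 0.27 × (-19.5%) = -5.265%.
New Q ≈ 181 × (1 − 0.05265) = 171.5.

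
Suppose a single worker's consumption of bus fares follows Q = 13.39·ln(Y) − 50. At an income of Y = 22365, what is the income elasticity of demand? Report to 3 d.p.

0.159

At Y = 22365: Q = 84.104.
dQ/dY = 13.39/Y = 0.000598703 at this income.
η = (dQ/dY)·(Y/Q) = 0.000598703 × (22365/84.104) = 0.159.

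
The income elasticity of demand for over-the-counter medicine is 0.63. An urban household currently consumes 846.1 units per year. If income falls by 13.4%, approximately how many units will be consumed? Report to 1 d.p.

%ΔQ ≈ η × %ΔI = 0.63 × (-13.4%) = -8.442%.
New Q ≈ 846.1 × (1 − 0.08442) = 774.7.

774.7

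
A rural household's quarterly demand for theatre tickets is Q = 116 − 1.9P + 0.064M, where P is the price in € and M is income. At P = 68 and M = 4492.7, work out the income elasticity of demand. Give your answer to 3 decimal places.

At P = 68, M = 4492.7: Q = 274.333.
Holding P constant, ∂Q/∂M = 0.064.
η_M = (∂Q/∂M)·(M/Q) = 0.064 × (4492.7/274.333) = 1.048.

1.048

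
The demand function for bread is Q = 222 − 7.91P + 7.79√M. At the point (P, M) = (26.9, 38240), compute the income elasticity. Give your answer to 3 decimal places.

0.497

At P = 26.9, M = 38240: Q = 1532.559.
Holding P constant, ∂Q/∂M = 7.79/(2√M) = 0.0199181.
η_M = (∂Q/∂M)·(M/Q) = 0.0199181 × (38240/1532.559) = 0.497.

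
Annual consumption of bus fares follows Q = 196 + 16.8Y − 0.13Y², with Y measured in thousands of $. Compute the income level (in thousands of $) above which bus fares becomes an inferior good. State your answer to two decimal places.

dQ/dY = 16.8 − 0.26Y.
The good is inferior where dQ/dY < 0. Setting dQ/dY = 0 gives Y = 16.8 / 0.26 = 64.62.

64.62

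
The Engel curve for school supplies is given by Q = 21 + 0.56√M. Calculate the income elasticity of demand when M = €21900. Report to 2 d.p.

At M = 21900: Q = 103.872.
dQ/dM = 0.56/(2√M) = 0.00189206 at this income.
η = (dQ/dM)·(M/Q) = 0.00189206 × (21900/103.872) = 0.40.

0.40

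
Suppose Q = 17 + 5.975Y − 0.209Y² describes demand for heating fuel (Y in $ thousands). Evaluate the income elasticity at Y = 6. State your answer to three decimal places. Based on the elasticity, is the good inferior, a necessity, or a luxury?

At Y = 6: Q = 45.3260.
dQ/dY = 5.975 − 0.418Y = 3.46700.
η = (dQ/dY)·(Y/Q) = 3.46700 × (6/45.3260) = 0.459.
0 < η < 1 ⇒ necessity.

0.459 (necessity)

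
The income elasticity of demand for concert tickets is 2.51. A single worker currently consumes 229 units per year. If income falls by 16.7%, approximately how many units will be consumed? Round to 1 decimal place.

%ΔQ ≈ η × %ΔI = 2.51 × (-16.7%) = -41.917%.
New Q ≈ 229 × (1 − 0.41917) = 133.0.

133.0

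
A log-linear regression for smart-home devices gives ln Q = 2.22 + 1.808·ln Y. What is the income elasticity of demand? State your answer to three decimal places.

In a log-linear demand, the coefficient on ln Y is the income elasticity.
So η = 1.808.

1.808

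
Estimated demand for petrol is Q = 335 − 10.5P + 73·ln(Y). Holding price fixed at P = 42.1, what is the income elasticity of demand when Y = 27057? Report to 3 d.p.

0.114

At P = 42.1, Y = 27057: Q = 637.966.
Holding P constant, ∂Q/∂Y = 73/Y = 0.00269801.
η_Y = (∂Q/∂Y)·(Y/Q) = 0.00269801 × (27057/637.966) = 0.114.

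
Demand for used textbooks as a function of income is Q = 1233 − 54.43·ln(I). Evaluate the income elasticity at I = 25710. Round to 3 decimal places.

At I = 25710: Q = 680.283.
dQ/dI = -54.43/I = -0.00211708 at this income.
η = (dQ/dI)·(I/Q) = -0.00211708 × (25710/680.283) = -0.080.

-0.080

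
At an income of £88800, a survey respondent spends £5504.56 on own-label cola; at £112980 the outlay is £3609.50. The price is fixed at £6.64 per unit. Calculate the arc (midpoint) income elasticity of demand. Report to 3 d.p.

With a constant price, Q₁ = 5504.56/6.64 = 829.000 and Q₂ = 3609.50/6.64 = 543.599 (equivalently, work directly with expenditure since P cancels).
Midpoint %ΔQ = (3609.50 − 5504.56)/4557.03 = -0.41585; midpoint %ΔI = (112980 − 88800)/100890 = 0.23967.
η = -0.41585 / 0.23967 = -1.735.

-1.735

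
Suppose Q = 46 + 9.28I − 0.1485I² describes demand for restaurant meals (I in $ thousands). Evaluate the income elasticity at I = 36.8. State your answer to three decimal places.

-0.326

At I = 36.8: Q = 186.3994.
dQ/dI = 9.28 − 0.297I = -1.64960.
η = (dQ/dI)·(I/Q) = -1.64960 × (36.8/186.3994) = -0.326.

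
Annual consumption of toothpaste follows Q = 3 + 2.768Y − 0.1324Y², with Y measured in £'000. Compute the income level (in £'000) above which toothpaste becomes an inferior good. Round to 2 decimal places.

dQ/dY = 2.768 − 0.2648Y.
The good is inferior where dQ/dY < 0. Setting dQ/dY = 0 gives Y = 2.768 / 0.2648 = 10.45.

10.45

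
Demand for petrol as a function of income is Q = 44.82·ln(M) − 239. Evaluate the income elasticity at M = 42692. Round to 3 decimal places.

At M = 42692: Q = 238.860.
dQ/dM = 44.82/M = 0.00104985 at this income.
η = (dQ/dM)·(M/Q) = 0.00104985 × (42692/238.860) = 0.188.

0.188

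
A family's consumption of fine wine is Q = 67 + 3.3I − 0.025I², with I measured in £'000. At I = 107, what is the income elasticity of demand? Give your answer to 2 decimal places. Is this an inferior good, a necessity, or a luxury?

At I = 107: Q = 133.8750.
dQ/dI = 3.3 − 0.05I = -2.05000.
η = (dQ/dI)·(I/Q) = -2.05000 × (107/133.8750) = -1.64.
η < 0 ⇒ inferior good.

-1.64 (inferior good)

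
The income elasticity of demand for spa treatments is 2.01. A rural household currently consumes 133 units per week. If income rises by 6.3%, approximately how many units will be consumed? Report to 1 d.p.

%ΔQ ≈ η × %ΔI = 2.01 × 6.3% = 12.663%.
New Q ≈ 133 × (1 + 0.12663) = 149.8.

149.8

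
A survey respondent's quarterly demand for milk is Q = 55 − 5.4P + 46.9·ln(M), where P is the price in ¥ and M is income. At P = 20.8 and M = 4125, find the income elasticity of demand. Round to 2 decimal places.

0.14

At P = 20.8, M = 4125: Q = 333.114.
Holding P constant, ∂Q/∂M = 46.9/M = 0.0113697.
η_M = (∂Q/∂M)·(M/Q) = 0.0113697 × (4125/333.114) = 0.14.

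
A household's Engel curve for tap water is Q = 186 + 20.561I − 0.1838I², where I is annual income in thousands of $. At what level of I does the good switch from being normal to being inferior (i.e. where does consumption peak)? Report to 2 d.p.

dQ/dI = 20.561 − 0.3676I.
The good is inferior where dQ/dI < 0. Setting dQ/dI = 0 gives I = 20.561 / 0.3676 = 55.93.

55.93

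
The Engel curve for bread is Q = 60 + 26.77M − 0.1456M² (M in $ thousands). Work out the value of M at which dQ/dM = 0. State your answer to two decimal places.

91.93

dQ/dM = 26.77 − 0.2912M.
The good is inferior where dQ/dM < 0. Setting dQ/dM = 0 gives M = 26.77 / 0.2912 = 91.93.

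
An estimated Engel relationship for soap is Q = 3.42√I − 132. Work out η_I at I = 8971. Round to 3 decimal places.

At I = 8971: Q = 191.927.
dQ/dI = 3.42/(2√I) = 0.0180541 at this income.
η = (dQ/dI)·(I/Q) = 0.0180541 × (8971/191.927) = 0.844.

0.844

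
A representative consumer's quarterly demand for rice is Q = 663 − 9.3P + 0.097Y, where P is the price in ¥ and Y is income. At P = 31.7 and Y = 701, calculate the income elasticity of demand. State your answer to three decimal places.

At P = 31.7, Y = 701: Q = 436.187.
Holding P constant, ∂Q/∂Y = 0.097.
η_Y = (∂Q/∂Y)·(Y/Q) = 0.097 × (701/436.187) = 0.156.

0.156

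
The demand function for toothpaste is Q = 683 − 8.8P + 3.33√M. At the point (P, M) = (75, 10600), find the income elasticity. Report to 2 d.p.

At P = 75, M = 10600: Q = 365.844.
Holding P constant, ∂Q/∂M = 3.33/(2√M) = 0.0161719.
η_M = (∂Q/∂M)·(M/Q) = 0.0161719 × (10600/365.844) = 0.47.

0.47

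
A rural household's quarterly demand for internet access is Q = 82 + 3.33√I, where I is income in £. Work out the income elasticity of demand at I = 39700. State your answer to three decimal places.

At I = 39700: Q = 745.498.
dQ/dI = 3.33/(2√I) = 0.0083564 at this income.
η = (dQ/dI)·(I/Q) = 0.0083564 × (39700/745.498) = 0.445.

0.445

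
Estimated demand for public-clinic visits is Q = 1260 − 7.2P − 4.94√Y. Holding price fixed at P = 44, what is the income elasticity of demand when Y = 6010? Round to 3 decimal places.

At P = 44, Y = 6010: Q = 560.231.
Holding P constant, ∂Q/∂Y = -4.94/(2√Y) = -0.031861.
η_Y = (∂Q/∂Y)·(Y/Q) = -0.031861 × (6010/560.231) = -0.342.

-0.342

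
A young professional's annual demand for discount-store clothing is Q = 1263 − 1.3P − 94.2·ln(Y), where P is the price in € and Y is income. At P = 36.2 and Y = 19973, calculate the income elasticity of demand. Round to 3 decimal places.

At P = 36.2, Y = 19973: Q = 283.159.
Holding P constant, ∂Q/∂Y = -94.2/Y = -0.00471637.
η_Y = (∂Q/∂Y)·(Y/Q) = -0.00471637 × (19973/283.159) = -0.333.

-0.333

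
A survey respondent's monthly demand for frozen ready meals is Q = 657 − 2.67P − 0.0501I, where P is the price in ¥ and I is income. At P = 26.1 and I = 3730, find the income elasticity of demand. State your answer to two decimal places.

-0.47

At P = 26.1, I = 3730: Q = 400.440.
Holding P constant, ∂Q/∂I = −0.0501.
η_I = (∂Q/∂I)·(I/Q) = -0.0501 × (3730/400.440) = -0.47.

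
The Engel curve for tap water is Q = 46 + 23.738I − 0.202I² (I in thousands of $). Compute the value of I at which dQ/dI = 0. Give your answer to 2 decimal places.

dQ/dI = 23.738 − 0.404I.
The good is inferior where dQ/dI < 0. Setting dQ/dI = 0 gives I = 23.738 / 0.404 = 58.76.

58.76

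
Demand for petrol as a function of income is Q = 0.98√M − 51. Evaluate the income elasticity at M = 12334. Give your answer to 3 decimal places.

At M = 12334: Q = 57.837.
dQ/dM = 0.98/(2√M) = 0.00441209 at this income.
η = (dQ/dM)·(M/Q) = 0.00441209 × (12334/57.837) = 0.941.

0.941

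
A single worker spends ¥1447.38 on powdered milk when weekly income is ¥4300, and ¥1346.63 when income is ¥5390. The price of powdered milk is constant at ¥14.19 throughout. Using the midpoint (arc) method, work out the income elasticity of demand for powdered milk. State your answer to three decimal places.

With a constant price, Q₁ = 1447.38/14.19 = 102.000 and Q₂ = 1346.63/14.19 = 94.900 (equivalently, work directly with expenditure since P cancels).
Midpoint %ΔQ = (1346.63 − 1447.38)/1397.01 = -0.07212; midpoint %ΔI = (5390 − 4300)/4845 = 0.22497.
η = -0.07212 / 0.22497 = -0.321.

-0.321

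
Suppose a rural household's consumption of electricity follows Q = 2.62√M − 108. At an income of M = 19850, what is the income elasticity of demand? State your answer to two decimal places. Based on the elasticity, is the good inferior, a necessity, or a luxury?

At M = 19850: Q = 261.132.
dQ/dM = 2.62/(2√M) = 0.00929803 at this income.
η = (dQ/dM)·(M/Q) = 0.00929803 × (19850/261.132) = 0.71.
Since 0 < η < 1, the good is a necessity.

0.71 (necessity)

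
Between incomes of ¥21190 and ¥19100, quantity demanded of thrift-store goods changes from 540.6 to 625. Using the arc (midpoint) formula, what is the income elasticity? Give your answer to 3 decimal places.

ΔQ = 625 − 540.6 = 84.4; midpoint Q̄ = (540.6 + 625)/2 = 582.8.
ΔI = 19100 − 21190 = -2090; midpoint Ī = (21190 + 19100)/2 = 20145.
η = (ΔQ/Q̄) ÷ (ΔI/Ī) = (84.4/582.8) ÷ (-2090/20145) = -1.396.

-1.396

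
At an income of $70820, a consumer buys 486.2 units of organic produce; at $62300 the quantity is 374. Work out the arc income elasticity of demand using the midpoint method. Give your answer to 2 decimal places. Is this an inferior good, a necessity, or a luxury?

ΔQ = 374 − 486.2 = -112.2; midpoint Q̄ = (486.2 + 374)/2 = 430.1.
ΔI = 62300 − 70820 = -8520; midpoint Ī = (70820 + 62300)/2 = 66560.
η = (ΔQ/Q̄) ÷ (ΔI/Ī) = (-112.2/430.1) ÷ (-8520/66560) = 2.04.
η > 1 ⇒ luxury.

2.04 (luxury)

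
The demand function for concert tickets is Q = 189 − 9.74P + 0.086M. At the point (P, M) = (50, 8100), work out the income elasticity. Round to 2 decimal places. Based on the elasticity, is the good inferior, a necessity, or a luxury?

At P = 50, M = 8100: Q = 398.600.
Holding P constant, ∂Q/∂M = 0.086.
η_M = (∂Q/∂M)·(M/Q) = 0.086 × (8100/398.600) = 1.75.
Since η > 1, this is a luxury.

1.75 (luxury)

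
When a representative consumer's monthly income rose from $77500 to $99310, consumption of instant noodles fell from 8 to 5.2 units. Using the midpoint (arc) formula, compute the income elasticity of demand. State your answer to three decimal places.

ΔQ = 5.2 − 8 = -2.8; midpoint Q̄ = (8 + 5.2)/2 = 6.6.
ΔI = 99310 − 77500 = 21810; midpoint Ī = (77500 + 99310)/2 = 88405.
η = (ΔQ/Q̄) ÷ (ΔI/Ī) = (-2.8/6.6) ÷ (21810/88405) = -1.720.

-1.720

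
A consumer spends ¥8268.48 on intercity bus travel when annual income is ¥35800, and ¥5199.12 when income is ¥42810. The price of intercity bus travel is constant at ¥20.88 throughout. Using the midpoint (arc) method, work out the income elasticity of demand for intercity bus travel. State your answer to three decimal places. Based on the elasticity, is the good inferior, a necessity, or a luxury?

-2.556 (inferior good)

With a constant price, Q₁ = 8268.48/20.88 = 396.000 and Q₂ = 5199.12/20.88 = 249.000 (equivalently, work directly with expenditure since P cancels).
Midpoint %ΔQ = (5199.12 − 8268.48)/6733.80 = -0.45581; midpoint %ΔI = (42810 − 35800)/39305 = 0.17835.
η = -0.45581 / 0.17835 = -2.556.
η < 0 ⇒ inferior good.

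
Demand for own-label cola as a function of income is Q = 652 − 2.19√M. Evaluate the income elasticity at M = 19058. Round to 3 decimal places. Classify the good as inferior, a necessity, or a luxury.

-0.432 (inferior good)

At M = 19058: Q = 349.669.
dQ/dM = -2.19/(2√M) = -0.00793187 at this income.
η = (dQ/dM)·(M/Q) = -0.00793187 × (19058/349.669) = -0.432.
Since η < 0, the good is an inferior good.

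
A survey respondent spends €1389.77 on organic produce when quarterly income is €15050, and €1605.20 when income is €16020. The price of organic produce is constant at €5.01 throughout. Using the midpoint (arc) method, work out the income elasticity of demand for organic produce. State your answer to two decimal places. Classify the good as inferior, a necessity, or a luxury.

2.30 (luxury)

With a constant price, Q₁ = 1389.77/5.01 = 277.399 and Q₂ = 1605.20/5.01 = 320.399 (equivalently, work directly with expenditure since P cancels).
Midpoint %ΔQ = (1605.20 − 1389.77)/1497.49 = 0.14386; midpoint %ΔI = (16020 − 15050)/15535 = 0.06244.
η = 0.14386 / 0.06244 = 2.30.
η > 1 ⇒ luxury.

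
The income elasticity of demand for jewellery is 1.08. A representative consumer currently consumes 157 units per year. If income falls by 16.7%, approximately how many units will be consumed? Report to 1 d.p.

128.7

%ΔQ ≈ η × %ΔI = 1.08 × (-16.7%) = -18.036%.
New Q ≈ 157 × (1 − 0.18036) = 128.7.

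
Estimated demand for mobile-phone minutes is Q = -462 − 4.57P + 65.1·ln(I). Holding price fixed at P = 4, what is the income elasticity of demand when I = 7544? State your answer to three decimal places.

At P = 4, I = 7544: Q = 100.966.
Holding P constant, ∂Q/∂I = 65.1/I = 0.00862937.
η_I = (∂Q/∂I)·(I/Q) = 0.00862937 × (7544/100.966) = 0.645.

0.645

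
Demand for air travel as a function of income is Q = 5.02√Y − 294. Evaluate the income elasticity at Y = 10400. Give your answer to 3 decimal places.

At Y = 10400: Q = 217.942.
dQ/dY = 5.02/(2√Y) = 0.0246126 at this income.
η = (dQ/dY)·(Y/Q) = 0.0246126 × (10400/217.942) = 1.174.

1.174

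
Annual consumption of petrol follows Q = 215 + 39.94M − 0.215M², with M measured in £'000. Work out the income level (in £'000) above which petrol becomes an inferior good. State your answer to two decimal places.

92.88

dQ/dM = 39.94 − 0.43M.
The good is inferior where dQ/dM < 0. Setting dQ/dM = 0 gives M = 39.94 / 0.43 = 92.88.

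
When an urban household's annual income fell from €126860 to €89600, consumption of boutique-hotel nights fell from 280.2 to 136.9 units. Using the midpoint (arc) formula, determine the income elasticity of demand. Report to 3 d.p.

ΔQ = 136.9 − 280.2 = -143.3; midpoint Q̄ = (280.2 + 136.9)/2 = 208.55.
ΔI = 89600 − 126860 = -37260; midpoint Ī = (126860 + 89600)/2 = 108230.
η = (ΔQ/Q̄) ÷ (ΔI/Ī) = (-143.3/208.55) ÷ (-37260/108230) = 1.996.

1.996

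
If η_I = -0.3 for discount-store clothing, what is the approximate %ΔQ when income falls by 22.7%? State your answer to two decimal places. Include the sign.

6.81%

%ΔQ ≈ η × %ΔI = -0.3 × (-22.7%) = 6.81%.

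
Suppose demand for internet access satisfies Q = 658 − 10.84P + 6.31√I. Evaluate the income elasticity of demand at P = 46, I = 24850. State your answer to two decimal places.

At P = 46, I = 24850: Q = 1154.061.
Holding P constant, ∂Q/∂I = 6.31/(2√I) = 0.0200141.
η_I = (∂Q/∂I)·(I/Q) = 0.0200141 × (24850/1154.061) = 0.43.

0.43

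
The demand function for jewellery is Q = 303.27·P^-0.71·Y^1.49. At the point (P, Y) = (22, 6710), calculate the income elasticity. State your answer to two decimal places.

1.49

For a multiplicative demand Q = A·P^α·Y^β, the income elasticity is β everywhere.
Here β = 1.49, so η = 1.49.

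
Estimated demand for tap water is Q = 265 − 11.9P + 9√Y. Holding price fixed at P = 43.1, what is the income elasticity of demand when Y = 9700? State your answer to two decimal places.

0.69

At P = 43.1, Y = 9700: Q = 638.507.
Holding P constant, ∂Q/∂Y = 9/(2√Y) = 0.0456906.
η_Y = (∂Q/∂Y)·(Y/Q) = 0.0456906 × (9700/638.507) = 0.69.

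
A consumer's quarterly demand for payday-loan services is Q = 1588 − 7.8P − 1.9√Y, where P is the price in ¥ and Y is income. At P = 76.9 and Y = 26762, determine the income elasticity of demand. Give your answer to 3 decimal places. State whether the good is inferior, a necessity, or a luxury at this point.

At P = 76.9, Y = 26762: Q = 677.357.
Holding P constant, ∂Q/∂Y = -1.9/(2√Y) = -0.00580717.
η_Y = (∂Q/∂Y)·(Y/Q) = -0.00580717 × (26762/677.357) = -0.229.
Since η < 0, this is an inferior good.

-0.229 (inferior good)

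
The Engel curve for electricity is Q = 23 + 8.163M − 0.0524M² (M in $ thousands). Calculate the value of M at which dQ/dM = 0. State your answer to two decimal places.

dQ/dM = 8.163 − 0.1048M.
The good is inferior where dQ/dM < 0. Setting dQ/dM = 0 gives M = 8.163 / 0.1048 = 77.89.

77.89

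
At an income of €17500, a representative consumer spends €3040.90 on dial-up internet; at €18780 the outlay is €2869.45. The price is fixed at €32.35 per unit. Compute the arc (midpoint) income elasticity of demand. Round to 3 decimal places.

With a constant price, Q₁ = 3040.90/32.35 = 94.000 and Q₂ = 2869.45/32.35 = 88.700 (equivalently, work directly with expenditure since P cancels).
Midpoint %ΔQ = (2869.45 − 3040.90)/2955.18 = -0.05802; midpoint %ΔI = (18780 − 17500)/18140 = 0.07056.
η = -0.05802 / 0.07056 = -0.822.

-0.822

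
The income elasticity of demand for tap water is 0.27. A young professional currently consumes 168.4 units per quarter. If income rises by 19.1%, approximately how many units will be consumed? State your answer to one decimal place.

177.1

%ΔQ ≈ η × %ΔI = 0.27 × 19.1% = 5.157%.
New Q ≈ 168.4 × (1 + 0.05157) = 177.1.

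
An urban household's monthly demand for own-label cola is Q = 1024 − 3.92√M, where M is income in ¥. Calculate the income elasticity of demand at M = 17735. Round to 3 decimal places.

At M = 17735: Q = 501.963.
dQ/dM = -3.92/(2√M) = -0.0147177 at this income.
η = (dQ/dM)·(M/Q) = -0.0147177 × (17735/501.963) = -0.520.

-0.520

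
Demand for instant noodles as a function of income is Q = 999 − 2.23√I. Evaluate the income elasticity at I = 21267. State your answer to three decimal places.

At I = 21267: Q = 673.794.
dQ/dI = -2.23/(2√I) = -0.00764578 at this income.
η = (dQ/dI)·(I/Q) = -0.00764578 × (21267/673.794) = -0.241.

-0.241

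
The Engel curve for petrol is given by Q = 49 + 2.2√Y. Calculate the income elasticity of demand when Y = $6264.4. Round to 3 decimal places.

0.390

At Y = 6264.4: Q = 223.126.
dQ/dY = 2.2/(2√Y) = 0.013898 at this income.
η = (dQ/dY)·(Y/Q) = 0.013898 × (6264.4/223.126) = 0.390.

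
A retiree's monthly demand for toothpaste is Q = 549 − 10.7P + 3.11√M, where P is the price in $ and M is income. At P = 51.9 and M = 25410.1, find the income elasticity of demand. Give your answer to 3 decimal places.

At P = 51.9, M = 25410.1: Q = 489.421.
Holding P constant, ∂Q/∂M = 3.11/(2√M) = 0.009755.
η_M = (∂Q/∂M)·(M/Q) = 0.009755 × (25410.1/489.421) = 0.506.

0.506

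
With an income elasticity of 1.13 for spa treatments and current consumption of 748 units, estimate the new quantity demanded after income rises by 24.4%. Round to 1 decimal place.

954.2

%ΔQ ≈ η × %ΔI = 1.13 × 24.4% = 27.572%.
New Q ≈ 748 × (1 + 0.27572) = 954.2.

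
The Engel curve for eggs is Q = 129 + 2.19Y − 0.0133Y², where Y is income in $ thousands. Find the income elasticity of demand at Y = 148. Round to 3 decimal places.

At Y = 148: Q = 161.7968.
dQ/dY = 2.19 − 0.0266Y = -1.74680.
η = (dQ/dY)·(Y/Q) = -1.74680 × (148/161.7968) = -1.598.

-1.598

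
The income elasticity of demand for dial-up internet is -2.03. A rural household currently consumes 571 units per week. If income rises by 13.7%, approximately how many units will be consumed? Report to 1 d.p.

%ΔQ ≈ η × %ΔI = -2.03 × 13.7% = -27.811%.
New Q ≈ 571 × (1 − 0.27811) = 412.2.

412.2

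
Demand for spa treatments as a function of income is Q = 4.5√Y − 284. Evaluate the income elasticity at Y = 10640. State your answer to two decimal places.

1.29

At Y = 10640: Q = 180.177.
dQ/dY = 4.5/(2√Y) = 0.0218128 at this income.
η = (dQ/dY)·(Y/Q) = 0.0218128 × (10640/180.177) = 1.29.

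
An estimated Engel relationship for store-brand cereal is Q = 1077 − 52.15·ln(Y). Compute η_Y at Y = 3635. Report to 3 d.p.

-0.080

At Y = 3635: Q = 649.455.
dQ/dY = -52.15/Y = -0.0143466 at this income.
η = (dQ/dY)·(Y/Q) = -0.0143466 × (3635/649.455) = -0.080.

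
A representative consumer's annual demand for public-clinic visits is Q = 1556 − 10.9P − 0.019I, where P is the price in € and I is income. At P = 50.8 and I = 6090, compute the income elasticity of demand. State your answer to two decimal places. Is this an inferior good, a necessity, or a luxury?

-0.13 (inferior good)

At P = 50.8, I = 6090: Q = 886.570.
Holding P constant, ∂Q/∂I = −0.019.
η_I = (∂Q/∂I)·(I/Q) = -0.019 × (6090/886.570) = -0.13.
Since η < 0, this is an inferior good.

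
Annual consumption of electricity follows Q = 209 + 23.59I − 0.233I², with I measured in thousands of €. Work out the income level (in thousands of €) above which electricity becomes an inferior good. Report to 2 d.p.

50.62

dQ/dI = 23.59 − 0.466I.
The good is inferior where dQ/dI < 0. Setting dQ/dI = 0 gives I = 23.59 / 0.466 = 50.62.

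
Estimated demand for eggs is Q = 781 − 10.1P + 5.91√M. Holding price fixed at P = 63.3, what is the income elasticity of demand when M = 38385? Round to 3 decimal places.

At P = 63.3, M = 38385: Q = 1299.563.
Holding P constant, ∂Q/∂M = 5.91/(2√M) = 0.0150826.
η_M = (∂Q/∂M)·(M/Q) = 0.0150826 × (38385/1299.563) = 0.445.

0.445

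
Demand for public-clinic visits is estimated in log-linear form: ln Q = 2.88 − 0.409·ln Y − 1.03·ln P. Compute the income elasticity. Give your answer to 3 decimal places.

In a log-linear demand, the coefficient on ln Y is the income elasticity.
So η = -0.409.

-0.409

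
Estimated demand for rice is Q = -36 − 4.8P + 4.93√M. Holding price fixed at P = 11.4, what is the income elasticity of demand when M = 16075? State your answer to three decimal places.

At P = 11.4, M = 16075: Q = 534.341.
Holding P constant, ∂Q/∂M = 4.93/(2√M) = 0.019442.
η_M = (∂Q/∂M)·(M/Q) = 0.019442 × (16075/534.341) = 0.585.

0.585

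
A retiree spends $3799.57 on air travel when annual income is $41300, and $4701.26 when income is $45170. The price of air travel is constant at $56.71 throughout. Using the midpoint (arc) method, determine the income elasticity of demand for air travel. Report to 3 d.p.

With a constant price, Q₁ = 3799.57/56.71 = 67.000 and Q₂ = 4701.26/56.71 = 82.900 (equivalently, work directly with expenditure since P cancels).
Midpoint %ΔQ = (4701.26 − 3799.57)/4250.42 = 0.21214; midpoint %ΔI = (45170 − 41300)/43235 = 0.08951.
η = 0.21214 / 0.08951 = 2.370.

2.370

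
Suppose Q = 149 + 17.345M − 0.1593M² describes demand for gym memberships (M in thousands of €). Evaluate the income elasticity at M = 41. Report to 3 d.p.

At M = 41: Q = 592.3617.
dQ/dM = 17.345 − 0.3186M = 4.28240.
η = (dQ/dM)·(M/Q) = 4.28240 × (41/592.3617) = 0.296.

0.296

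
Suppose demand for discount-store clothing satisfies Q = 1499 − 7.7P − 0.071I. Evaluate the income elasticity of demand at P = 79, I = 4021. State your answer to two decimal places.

-0.47

At P = 79, I = 4021: Q = 605.209.
Holding P constant, ∂Q/∂I = −0.071.
η_I = (∂Q/∂I)·(I/Q) = -0.071 × (4021/605.209) = -0.47.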